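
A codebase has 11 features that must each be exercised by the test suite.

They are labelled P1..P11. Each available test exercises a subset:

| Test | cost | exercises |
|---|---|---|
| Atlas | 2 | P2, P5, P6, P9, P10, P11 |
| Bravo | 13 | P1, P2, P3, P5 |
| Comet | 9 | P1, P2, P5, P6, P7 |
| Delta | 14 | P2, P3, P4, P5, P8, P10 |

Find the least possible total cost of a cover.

Atlas, Comet, Delta together cover every feature (Atlas ∪ Comet ∪ Delta = {P1, P2, P3, P4, P5, P6, P7, P8, P9, P10, P11}); total cost 2 + 9 + 14 = 25.
No covering selection has total cost below 25.

25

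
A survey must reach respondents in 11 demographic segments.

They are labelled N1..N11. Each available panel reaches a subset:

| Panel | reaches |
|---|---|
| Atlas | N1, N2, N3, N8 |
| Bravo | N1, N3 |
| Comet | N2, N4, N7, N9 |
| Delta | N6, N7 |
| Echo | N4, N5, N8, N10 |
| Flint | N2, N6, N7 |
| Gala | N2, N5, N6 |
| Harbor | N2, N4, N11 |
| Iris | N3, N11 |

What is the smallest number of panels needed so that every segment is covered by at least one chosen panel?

5

Atlas and Comet and Echo and Gala and Iris together: Atlas ∪ Comet ∪ Echo ∪ Gala ∪ Iris = {N1, N2, N3, N4, N5, N6, N7, N8, N9, N10, N11} — every segment is covered.
No 4 of the 9 panels cover everything (all 126 combinations miss at least one segment), so 5 is optimal.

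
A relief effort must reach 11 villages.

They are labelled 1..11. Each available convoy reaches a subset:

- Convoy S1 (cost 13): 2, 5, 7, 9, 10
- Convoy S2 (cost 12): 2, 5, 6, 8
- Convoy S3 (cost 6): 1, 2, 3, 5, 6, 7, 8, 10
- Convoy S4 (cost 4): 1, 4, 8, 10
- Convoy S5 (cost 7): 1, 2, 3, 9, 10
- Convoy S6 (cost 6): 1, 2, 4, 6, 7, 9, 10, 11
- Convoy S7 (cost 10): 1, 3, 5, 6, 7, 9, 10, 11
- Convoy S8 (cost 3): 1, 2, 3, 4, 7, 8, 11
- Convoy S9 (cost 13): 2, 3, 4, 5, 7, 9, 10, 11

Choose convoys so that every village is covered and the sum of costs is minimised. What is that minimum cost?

12

S3, S6 together cover every village (S3 ∪ S6 = {1, 2, 3, 4, 5, 6, 7, 8, 9, 10, 11}); total cost 6 + 6 = 12.
The greedy pick S8, S3, S6 costs 15; no covering selection beats 12.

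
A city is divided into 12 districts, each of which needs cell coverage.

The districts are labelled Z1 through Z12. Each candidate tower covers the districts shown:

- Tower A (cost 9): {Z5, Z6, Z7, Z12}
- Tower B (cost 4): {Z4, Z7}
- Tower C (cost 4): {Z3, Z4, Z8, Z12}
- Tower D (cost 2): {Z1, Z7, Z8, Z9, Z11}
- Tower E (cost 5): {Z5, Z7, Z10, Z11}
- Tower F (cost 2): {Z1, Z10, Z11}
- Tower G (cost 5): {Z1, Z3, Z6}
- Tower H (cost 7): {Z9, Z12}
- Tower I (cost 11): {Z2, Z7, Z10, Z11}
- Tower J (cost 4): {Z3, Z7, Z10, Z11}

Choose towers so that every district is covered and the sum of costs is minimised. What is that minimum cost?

A, C, D, I together cover every district (A ∪ C ∪ D ∪ I = {Z1, Z2, Z3, Z4, Z5, Z6, Z7, Z8, Z9, Z10, Z11, Z12}); total cost 9 + 4 + 2 + 11 = 26.
The greedy pick D, C, F, A, I costs 28; no covering selection beats 26.

26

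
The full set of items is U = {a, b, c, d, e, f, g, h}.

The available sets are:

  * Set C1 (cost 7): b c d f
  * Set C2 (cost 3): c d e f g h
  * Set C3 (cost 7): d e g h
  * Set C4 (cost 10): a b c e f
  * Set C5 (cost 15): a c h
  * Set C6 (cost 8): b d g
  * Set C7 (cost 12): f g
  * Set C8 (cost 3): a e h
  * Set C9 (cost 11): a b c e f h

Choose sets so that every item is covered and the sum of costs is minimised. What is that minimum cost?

13

C1, C2, C8 together cover every item (C1 ∪ C2 ∪ C8 = {a, b, c, d, e, f, g, h}); total cost 7 + 3 + 3 = 13.
No covering selection has total cost below 13.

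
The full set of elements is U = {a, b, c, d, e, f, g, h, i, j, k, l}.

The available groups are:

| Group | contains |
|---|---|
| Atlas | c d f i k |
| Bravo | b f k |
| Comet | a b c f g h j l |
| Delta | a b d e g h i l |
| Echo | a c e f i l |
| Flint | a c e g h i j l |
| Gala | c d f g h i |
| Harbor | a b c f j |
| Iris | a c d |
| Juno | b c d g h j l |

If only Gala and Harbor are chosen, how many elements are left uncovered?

Union of Gala, Harbor = {a, b, c, d, f, g, h, i, j}.
Not covered: e, k, l — 3 elements.

3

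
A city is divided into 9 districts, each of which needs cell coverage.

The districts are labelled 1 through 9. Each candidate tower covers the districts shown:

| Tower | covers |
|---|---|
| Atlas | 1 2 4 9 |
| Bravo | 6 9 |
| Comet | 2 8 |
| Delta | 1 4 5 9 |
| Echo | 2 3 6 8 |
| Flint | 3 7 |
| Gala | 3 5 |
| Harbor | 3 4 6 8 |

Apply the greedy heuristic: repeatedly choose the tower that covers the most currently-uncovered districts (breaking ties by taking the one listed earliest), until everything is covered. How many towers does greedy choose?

4

Greedy: pick Atlas (covers 4 new) → pick Echo (covers 3 new) → pick Delta (covers 1 new) → pick Flint (covers 1 new). Total picks: 4.
(The true minimum cover uses only 3 towers, so greedy is not optimal here.)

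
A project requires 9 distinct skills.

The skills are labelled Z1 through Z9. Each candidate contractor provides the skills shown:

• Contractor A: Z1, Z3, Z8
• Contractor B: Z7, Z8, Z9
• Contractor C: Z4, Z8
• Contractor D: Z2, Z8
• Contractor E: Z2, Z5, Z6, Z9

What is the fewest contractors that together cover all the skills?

A and B and C and E together: A ∪ B ∪ C ∪ E = {Z1, Z2, Z3, Z4, Z5, Z6, Z7, Z8, Z9} — every skill is covered.
No 3 of the 5 contractors cover everything (all 10 combinations miss at least one skill), so 4 is optimal.

4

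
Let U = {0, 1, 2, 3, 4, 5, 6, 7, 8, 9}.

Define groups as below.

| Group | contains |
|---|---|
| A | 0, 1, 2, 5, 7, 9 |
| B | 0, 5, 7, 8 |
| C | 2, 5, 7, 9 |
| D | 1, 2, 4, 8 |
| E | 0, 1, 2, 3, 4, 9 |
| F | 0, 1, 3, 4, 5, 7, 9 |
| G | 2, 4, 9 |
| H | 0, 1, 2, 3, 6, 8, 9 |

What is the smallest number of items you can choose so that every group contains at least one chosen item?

2

T = {2, 7} meets every group (each contains at least one member of T), and |T| = 2.
The groups B, G are pairwise disjoint, so any hitting set needs a separate item for each — at least 2. Hence 2 is optimal.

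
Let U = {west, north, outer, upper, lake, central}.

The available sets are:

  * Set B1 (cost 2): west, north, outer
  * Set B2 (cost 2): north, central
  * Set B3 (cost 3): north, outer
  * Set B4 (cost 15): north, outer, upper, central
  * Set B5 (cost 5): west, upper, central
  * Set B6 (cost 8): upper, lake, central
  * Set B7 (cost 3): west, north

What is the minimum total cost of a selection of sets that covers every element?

B1, B6 together cover every element (B1 ∪ B6 = {west, north, outer, upper, lake, central}); total cost 2 + 8 = 10.
The greedy pick B1, B2, B6 costs 12; no covering selection beats 10.

10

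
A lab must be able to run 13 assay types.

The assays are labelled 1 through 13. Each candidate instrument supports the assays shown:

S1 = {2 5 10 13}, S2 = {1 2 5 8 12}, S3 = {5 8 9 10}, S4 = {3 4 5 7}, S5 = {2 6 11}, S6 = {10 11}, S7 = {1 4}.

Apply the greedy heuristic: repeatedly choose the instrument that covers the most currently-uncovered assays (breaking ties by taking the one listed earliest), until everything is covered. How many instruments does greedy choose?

5

Greedy: pick S2 (covers 5 new) → pick S4 (covers 3 new) → pick S1 (covers 2 new) → pick S5 (covers 2 new) → pick S3 (covers 1 new). Total picks: 5.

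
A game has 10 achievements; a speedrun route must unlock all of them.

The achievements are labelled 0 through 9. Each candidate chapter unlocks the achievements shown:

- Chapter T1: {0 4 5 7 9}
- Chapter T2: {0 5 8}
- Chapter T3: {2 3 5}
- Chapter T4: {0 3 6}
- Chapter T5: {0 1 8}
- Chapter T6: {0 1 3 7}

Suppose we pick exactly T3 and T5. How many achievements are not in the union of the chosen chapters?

Union of T3, T5 = {0, 1, 2, 3, 5, 8}.
Not covered: 4, 6, 7, 9 — 4 achievements.

4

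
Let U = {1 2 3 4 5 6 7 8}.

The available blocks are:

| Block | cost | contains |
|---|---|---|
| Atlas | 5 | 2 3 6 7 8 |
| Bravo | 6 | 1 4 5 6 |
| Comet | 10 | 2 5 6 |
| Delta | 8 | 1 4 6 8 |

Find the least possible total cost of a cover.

Atlas, Bravo together cover every item (Atlas ∪ Bravo = {1, 2, 3, 4, 5, 6, 7, 8}); total cost 5 + 6 = 11.
No covering selection has total cost below 11.

11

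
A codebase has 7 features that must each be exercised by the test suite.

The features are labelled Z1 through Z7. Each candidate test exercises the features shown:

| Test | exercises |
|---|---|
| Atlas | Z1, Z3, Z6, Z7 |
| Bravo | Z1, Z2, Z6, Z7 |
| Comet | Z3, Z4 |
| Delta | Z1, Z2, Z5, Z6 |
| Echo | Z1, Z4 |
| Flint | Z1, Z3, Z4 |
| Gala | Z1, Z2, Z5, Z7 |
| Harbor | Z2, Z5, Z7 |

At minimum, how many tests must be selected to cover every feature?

3

Take {Bravo, Comet, Gala}. Their union is {Z1, Z2, Z3, Z4, Z5, Z6, Z7}, which is all 7 features.
No 2 of the 8 tests cover everything (all 28 combinations miss at least one feature), so 3 is optimal.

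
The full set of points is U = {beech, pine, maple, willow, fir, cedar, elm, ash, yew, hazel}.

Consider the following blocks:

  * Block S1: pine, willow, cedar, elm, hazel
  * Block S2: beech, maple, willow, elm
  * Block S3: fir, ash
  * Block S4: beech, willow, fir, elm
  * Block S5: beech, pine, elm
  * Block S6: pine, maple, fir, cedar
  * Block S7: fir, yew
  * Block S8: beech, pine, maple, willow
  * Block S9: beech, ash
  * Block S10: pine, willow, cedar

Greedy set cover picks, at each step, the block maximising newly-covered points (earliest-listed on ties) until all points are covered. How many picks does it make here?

4

Greedy: pick S1 (covers 5 new) → pick S2 (covers 2 new) → pick S3 (covers 2 new) → pick S7 (covers 1 new). Total picks: 4.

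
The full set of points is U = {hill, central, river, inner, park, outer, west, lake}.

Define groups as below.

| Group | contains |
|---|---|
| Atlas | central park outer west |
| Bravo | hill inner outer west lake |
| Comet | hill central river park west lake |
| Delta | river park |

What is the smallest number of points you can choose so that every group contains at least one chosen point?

Take H = {park, lake}. Each listed group contains at least one of these, so H is a hitting set of size 2.
The groups Bravo, Delta are pairwise disjoint, so any hitting set needs a separate point for each — at least 2. Hence 2 is optimal.

2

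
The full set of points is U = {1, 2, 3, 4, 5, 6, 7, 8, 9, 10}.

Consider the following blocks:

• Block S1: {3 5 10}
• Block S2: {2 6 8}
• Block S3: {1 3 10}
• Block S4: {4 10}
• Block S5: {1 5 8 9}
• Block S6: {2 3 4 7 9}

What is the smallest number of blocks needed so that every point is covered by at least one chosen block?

S2, S4, S5, and S6 cover everything between them: the union {1, 2, 3, 4, 5, 6, 7, 8, 9, 10} is all of U.
No 3 of the 6 blocks cover everything (all 20 combinations miss at least one point), so 4 is optimal.

4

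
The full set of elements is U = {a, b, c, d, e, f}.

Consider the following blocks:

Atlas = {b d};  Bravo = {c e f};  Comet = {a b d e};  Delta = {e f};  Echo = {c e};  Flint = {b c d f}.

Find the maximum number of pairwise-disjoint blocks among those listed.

Atlas, Echo are pairwise disjoint (Atlas={b,d}; Echo={c,e}).
Every remaining block overlaps one of these, and no 3 of the listed blocks are pairwise disjoint, so 2 is the maximum.

2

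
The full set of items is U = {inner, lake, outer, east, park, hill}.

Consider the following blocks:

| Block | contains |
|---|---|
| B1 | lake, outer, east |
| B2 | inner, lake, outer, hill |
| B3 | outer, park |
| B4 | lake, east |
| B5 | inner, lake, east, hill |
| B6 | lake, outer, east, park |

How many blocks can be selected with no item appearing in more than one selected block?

2

B3, B4 are pairwise disjoint (B3={outer,park}; B4={lake,east}).
Every remaining block overlaps one of these, and no 3 of the listed blocks are pairwise disjoint, so 2 is the maximum.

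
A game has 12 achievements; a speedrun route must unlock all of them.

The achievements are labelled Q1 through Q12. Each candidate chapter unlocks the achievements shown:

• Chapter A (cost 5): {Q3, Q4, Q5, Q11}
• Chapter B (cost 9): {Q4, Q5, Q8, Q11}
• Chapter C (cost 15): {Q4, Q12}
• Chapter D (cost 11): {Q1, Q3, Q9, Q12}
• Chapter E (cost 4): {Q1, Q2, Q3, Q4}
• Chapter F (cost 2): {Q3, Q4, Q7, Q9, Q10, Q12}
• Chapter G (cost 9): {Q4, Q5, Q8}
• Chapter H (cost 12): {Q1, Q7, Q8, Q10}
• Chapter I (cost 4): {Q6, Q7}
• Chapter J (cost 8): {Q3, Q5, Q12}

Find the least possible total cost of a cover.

B, E, F, I together cover every achievement (B ∪ E ∪ F ∪ I = {Q1, Q2, Q3, Q4, Q5, Q6, Q7, Q8, Q9, Q10, Q11, Q12}); total cost 9 + 4 + 2 + 4 = 19.
The greedy pick F, E, A, I, B costs 24; no covering selection beats 19.

19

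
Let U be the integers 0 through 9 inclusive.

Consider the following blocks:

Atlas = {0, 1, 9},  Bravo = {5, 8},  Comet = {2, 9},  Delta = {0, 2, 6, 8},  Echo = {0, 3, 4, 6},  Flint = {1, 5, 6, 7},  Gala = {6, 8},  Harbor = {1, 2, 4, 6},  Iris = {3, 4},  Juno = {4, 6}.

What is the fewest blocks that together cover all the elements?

4

Bravo, Comet, Echo, and Flint cover everything between them: the union {0, 1, 2, 3, 4, 5, 6, 7, 8, 9} is all of U.
No 3 of the 10 blocks cover everything (all 120 combinations miss at least one element), so 4 is optimal.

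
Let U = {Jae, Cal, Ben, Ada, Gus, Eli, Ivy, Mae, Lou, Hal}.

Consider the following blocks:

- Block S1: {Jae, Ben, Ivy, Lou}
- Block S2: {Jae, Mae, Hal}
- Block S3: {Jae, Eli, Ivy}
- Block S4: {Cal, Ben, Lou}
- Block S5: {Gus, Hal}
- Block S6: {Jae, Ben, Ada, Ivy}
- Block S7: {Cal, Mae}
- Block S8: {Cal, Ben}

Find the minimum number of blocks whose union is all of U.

Take {S1, S3, S5, S6, S7}. Their union is {Jae, Cal, Ben, Ada, Gus, Eli, Ivy, Mae, Lou, Hal}, which is all 10 points.
No 4 of the 8 blocks cover everything (all 70 combinations miss at least one point), so 5 is optimal.

5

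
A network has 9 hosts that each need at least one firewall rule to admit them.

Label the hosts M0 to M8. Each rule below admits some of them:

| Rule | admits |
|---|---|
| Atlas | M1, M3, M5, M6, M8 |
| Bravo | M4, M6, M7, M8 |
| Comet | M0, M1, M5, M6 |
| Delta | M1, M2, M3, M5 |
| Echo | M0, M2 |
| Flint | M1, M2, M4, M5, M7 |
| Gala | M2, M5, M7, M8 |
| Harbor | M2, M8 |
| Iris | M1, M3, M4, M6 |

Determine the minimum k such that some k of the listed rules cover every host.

Comet and Gala and Iris together: Comet ∪ Gala ∪ Iris = {M0, M1, M2, M3, M4, M5, M6, M7, M8} — every host is covered.
No 2 of the 9 rules cover everything (all 36 combinations miss at least one host), so 3 is optimal.

3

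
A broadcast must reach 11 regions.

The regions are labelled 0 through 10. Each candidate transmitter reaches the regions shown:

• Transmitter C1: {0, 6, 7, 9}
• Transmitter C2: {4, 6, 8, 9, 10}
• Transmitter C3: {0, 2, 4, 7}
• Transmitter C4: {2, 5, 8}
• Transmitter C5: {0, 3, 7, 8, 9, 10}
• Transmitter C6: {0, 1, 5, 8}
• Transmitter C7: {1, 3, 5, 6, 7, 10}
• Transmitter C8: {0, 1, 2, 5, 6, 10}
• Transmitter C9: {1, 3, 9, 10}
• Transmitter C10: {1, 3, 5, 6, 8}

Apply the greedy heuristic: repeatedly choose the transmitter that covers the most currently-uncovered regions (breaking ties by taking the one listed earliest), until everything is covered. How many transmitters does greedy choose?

Greedy: pick C5 (covers 6 new) → pick C8 (covers 4 new) → pick C2 (covers 1 new). Total picks: 3.

3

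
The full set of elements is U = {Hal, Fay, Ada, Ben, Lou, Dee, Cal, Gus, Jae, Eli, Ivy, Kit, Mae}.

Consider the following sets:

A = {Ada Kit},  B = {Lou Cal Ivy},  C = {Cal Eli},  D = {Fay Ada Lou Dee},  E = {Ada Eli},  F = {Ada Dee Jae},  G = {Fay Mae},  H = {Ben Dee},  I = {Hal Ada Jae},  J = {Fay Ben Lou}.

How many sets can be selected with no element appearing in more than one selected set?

4

A, B, G, H are pairwise disjoint (A={Ada,Kit}; B={Lou,Cal,Ivy}; G={Fay,Mae}; H={Ben,Dee}).
Every remaining set overlaps one of these, and no 5 of the listed sets are pairwise disjoint, so 4 is the maximum.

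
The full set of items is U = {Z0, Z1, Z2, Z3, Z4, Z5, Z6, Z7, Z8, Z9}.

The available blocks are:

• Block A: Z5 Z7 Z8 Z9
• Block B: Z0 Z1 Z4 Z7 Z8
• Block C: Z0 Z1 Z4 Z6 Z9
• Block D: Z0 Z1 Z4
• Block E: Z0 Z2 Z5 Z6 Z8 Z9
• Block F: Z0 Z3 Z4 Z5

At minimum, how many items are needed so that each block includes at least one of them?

2

The 2 items {Z1, Z5} hit every block.
The blocks A, D are pairwise disjoint, so any hitting set needs a separate item for each — at least 2. Hence 2 is optimal.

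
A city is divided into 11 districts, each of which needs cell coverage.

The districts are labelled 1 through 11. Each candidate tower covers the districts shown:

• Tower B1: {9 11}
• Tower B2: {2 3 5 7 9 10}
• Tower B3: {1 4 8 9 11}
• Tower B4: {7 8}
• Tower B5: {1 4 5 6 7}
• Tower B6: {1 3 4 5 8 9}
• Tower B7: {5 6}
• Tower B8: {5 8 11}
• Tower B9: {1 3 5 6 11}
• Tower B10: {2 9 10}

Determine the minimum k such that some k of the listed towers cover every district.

B2 and B6 and B9 together: B2 ∪ B6 ∪ B9 = {1, 2, 3, 4, 5, 6, 7, 8, 9, 10, 11} — every district is covered.
No 2 of the 10 towers cover everything (all 45 combinations miss at least one district), so 3 is optimal.

3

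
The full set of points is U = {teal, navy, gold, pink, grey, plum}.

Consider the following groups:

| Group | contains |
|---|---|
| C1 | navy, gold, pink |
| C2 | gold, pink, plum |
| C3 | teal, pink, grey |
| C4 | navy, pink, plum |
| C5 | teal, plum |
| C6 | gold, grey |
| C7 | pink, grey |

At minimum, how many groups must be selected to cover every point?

3

C1, C5, and C6 cover everything between them: the union {teal, navy, gold, pink, grey, plum} is all of U.
No 2 of the 7 groups cover everything (all 21 combinations miss at least one point), so 3 is optimal.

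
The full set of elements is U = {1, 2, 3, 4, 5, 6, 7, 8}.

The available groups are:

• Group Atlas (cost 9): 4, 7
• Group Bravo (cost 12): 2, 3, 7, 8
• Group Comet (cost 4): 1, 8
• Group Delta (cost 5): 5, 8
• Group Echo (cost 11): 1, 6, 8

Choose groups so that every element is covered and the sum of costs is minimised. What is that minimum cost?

Atlas, Bravo, Delta, Echo together cover every element (Atlas ∪ Bravo ∪ Delta ∪ Echo = {1, 2, 3, 4, 5, 6, 7, 8}); total cost 9 + 12 + 5 + 11 = 37.
The greedy pick Comet, Bravo, Delta, Atlas, Echo costs 41; no covering selection beats 37.

37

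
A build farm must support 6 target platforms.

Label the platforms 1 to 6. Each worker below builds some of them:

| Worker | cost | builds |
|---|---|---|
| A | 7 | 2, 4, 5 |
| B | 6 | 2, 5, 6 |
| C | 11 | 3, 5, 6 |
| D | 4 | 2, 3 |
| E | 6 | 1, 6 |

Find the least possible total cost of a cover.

A, D, E together cover every platform (A ∪ D ∪ E = {1, 2, 3, 4, 5, 6}); total cost 7 + 4 + 6 = 17.
The greedy pick B, D, E, A costs 23; no covering selection beats 17.

17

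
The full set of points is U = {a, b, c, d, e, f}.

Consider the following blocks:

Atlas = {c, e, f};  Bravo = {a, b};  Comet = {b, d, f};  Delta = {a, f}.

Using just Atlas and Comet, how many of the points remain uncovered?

Union of Atlas, Comet = {b, c, d, e, f}.
Not covered: a — 1 point.

1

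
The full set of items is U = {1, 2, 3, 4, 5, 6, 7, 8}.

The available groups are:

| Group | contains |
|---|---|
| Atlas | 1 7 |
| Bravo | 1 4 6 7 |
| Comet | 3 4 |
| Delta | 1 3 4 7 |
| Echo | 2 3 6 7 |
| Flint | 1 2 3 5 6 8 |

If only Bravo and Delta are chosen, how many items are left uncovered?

3

Union of Bravo, Delta = {1, 3, 4, 6, 7}.
Not covered: 2, 5, 8 — 3 items.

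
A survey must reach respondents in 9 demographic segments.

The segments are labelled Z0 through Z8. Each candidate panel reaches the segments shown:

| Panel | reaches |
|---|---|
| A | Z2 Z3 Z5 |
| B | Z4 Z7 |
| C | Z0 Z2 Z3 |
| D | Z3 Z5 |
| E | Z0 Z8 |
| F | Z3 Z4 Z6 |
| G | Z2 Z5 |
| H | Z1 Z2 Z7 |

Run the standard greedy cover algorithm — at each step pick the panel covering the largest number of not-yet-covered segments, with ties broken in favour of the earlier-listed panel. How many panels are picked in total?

Greedy: pick A (covers 3 new) → pick B (covers 2 new) → pick E (covers 2 new) → pick F (covers 1 new) → pick H (covers 1 new). Total picks: 5.
(The true minimum cover uses only 4 panels, so greedy is not optimal here.)

5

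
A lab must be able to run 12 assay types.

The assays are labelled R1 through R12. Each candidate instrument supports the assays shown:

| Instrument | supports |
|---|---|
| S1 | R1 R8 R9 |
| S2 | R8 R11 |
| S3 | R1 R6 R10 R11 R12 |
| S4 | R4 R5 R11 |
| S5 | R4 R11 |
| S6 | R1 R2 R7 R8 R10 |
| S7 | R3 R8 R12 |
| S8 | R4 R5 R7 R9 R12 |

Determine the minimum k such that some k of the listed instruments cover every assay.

4

S3 and S6 and S7 and S8 together: S3 ∪ S6 ∪ S7 ∪ S8 = {R1, R2, R3, R4, R5, R6, R7, R8, R9, R10, R11, R12} — every assay is covered.
Only S7 contains R3, so S7 is forced; the remaining 9 assays need at least 3 more instruments (each remaining instrument adds at most 4) — so at least 4 instruments are needed, and 4 is optimal.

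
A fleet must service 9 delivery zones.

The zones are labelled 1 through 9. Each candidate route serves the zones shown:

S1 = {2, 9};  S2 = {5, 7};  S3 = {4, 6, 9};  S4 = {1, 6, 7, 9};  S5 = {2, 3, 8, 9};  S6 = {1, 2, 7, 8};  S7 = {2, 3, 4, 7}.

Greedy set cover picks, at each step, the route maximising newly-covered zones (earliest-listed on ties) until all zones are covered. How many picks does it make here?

Greedy: pick S4 (covers 4 new) → pick S5 (covers 3 new) → pick S2 (covers 1 new) → pick S3 (covers 1 new). Total picks: 4.

4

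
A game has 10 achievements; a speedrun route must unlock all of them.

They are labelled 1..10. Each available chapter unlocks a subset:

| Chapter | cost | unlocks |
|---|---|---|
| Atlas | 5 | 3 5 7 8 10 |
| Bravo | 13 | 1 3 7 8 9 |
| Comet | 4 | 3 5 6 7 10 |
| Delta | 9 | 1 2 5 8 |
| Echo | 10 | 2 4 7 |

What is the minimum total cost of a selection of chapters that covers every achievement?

27

Bravo, Comet, Echo together cover every achievement (Bravo ∪ Comet ∪ Echo = {1, 2, 3, 4, 5, 6, 7, 8, 9, 10}); total cost 13 + 4 + 10 = 27.
The greedy pick Comet, Delta, Echo, Bravo costs 36; no covering selection beats 27.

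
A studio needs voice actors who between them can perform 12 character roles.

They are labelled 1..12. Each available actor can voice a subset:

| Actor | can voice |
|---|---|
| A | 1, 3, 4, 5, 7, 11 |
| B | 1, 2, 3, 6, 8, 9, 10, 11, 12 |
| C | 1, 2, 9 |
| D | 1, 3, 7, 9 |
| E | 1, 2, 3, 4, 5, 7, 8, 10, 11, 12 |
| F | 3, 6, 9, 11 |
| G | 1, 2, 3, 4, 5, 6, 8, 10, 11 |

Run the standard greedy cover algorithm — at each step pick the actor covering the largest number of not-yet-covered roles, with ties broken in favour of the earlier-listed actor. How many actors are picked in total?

Greedy: pick E (covers 10 new) → pick B (covers 2 new). Total picks: 2.

2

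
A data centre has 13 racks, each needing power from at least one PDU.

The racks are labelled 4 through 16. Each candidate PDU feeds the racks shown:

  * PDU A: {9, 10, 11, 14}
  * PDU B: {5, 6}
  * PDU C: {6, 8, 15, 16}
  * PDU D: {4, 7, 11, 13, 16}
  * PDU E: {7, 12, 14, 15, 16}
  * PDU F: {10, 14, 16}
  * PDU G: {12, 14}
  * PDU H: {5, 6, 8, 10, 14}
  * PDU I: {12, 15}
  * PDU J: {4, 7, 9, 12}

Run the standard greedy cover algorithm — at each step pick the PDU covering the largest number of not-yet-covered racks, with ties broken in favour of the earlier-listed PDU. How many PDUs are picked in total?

Greedy: pick D (covers 5 new) → pick H (covers 5 new) → pick E (covers 2 new) → pick A (covers 1 new). Total picks: 4.

4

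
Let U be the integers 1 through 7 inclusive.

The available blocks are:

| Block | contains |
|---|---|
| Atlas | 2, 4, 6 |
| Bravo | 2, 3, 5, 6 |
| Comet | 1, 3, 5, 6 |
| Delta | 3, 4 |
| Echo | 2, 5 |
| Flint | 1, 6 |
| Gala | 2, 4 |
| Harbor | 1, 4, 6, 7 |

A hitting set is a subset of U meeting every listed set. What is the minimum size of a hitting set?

H = {2, 4, 6} meets every block (each contains at least one member of H), and |H| = 3.
The blocks Delta, Echo, Flint are pairwise disjoint, so any hitting set needs a separate element for each — at least 3. Hence 3 is optimal.

3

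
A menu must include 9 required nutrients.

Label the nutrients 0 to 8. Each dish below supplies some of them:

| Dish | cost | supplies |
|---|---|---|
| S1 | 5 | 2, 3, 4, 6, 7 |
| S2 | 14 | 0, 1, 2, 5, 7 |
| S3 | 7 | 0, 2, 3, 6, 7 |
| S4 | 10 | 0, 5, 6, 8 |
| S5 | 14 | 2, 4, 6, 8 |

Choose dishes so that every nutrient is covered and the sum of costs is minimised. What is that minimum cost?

S1, S2, S4 together cover every nutrient (S1 ∪ S2 ∪ S4 = {0, 1, 2, 3, 4, 5, 6, 7, 8}); total cost 5 + 14 + 10 = 29.
No covering selection has total cost below 29.

29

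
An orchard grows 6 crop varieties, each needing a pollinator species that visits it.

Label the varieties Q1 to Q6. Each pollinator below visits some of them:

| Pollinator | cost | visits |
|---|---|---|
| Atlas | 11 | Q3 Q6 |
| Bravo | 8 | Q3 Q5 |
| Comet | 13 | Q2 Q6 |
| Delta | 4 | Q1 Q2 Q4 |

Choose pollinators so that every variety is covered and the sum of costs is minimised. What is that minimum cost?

23

Atlas, Bravo, Delta together cover every variety (Atlas ∪ Bravo ∪ Delta = {Q1, Q2, Q3, Q4, Q5, Q6}); total cost 11 + 8 + 4 = 23.
No covering selection has total cost below 23.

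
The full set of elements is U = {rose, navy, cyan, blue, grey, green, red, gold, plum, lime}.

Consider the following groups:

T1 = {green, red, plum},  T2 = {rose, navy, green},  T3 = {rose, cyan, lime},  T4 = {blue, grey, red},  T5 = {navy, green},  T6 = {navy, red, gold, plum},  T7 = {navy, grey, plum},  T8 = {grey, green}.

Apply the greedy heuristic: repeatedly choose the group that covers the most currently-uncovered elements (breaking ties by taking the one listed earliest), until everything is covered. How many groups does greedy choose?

4

Greedy: pick T6 (covers 4 new) → pick T3 (covers 3 new) → pick T4 (covers 2 new) → pick T1 (covers 1 new). Total picks: 4.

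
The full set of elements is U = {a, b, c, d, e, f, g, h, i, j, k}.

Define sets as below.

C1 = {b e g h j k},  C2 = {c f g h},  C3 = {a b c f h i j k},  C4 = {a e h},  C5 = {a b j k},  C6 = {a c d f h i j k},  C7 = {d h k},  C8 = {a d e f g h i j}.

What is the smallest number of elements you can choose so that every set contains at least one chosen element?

2

Take T = {h, k}. Each listed set contains at least one of these, so T is a hitting set of size 2.
The sets C2, C5 are pairwise disjoint, so any hitting set needs a separate element for each — at least 2. Hence 2 is optimal.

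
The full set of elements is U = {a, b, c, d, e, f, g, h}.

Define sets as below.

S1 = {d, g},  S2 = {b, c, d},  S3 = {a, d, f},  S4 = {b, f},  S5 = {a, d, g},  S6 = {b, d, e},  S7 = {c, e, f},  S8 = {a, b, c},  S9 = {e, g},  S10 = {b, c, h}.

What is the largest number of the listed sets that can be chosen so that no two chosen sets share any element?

3

S3, S9, S10 are pairwise disjoint (S3={a,d,f}; S9={e,g}; S10={b,c,h}).
Every remaining set overlaps one of these, and no 4 of the listed sets are pairwise disjoint, so 3 is the maximum.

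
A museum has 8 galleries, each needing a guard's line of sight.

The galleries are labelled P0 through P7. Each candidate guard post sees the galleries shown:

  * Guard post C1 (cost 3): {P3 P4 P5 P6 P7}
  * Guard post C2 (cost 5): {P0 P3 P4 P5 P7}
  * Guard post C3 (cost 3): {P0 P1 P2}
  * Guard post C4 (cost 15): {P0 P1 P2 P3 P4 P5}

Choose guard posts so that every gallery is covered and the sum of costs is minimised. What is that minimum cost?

C1, C3 together cover every gallery (C1 ∪ C3 = {P0, P1, P2, P3, P4, P5, P6, P7}); total cost 3 + 3 = 6.
No covering selection has total cost below 6.

6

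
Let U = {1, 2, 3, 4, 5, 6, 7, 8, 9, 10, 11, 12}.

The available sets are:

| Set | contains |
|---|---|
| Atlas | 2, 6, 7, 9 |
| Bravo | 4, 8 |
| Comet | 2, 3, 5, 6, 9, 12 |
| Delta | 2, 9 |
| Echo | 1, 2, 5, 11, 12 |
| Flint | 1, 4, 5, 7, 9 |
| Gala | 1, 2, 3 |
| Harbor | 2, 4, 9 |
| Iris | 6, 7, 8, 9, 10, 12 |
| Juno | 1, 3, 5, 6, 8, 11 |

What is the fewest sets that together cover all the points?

Harbor and Iris and Juno together: Harbor ∪ Iris ∪ Juno = {1, 2, 3, 4, 5, 6, 7, 8, 9, 10, 11, 12} — every point is covered.
Only Iris contains 10, so Iris is forced; the remaining 6 points need at least 2 more sets (each remaining set adds at most 4) — so at least 3 sets are needed, and 3 is optimal.

3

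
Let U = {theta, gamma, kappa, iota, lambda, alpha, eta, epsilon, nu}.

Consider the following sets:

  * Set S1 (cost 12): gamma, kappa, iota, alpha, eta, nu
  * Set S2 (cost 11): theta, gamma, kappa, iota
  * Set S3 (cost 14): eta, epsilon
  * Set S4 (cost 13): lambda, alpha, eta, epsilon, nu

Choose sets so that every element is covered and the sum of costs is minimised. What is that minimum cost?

S2, S4 together cover every element (S2 ∪ S4 = {theta, gamma, kappa, iota, lambda, alpha, eta, epsilon, nu}); total cost 11 + 13 = 24.
The greedy pick S1, S4, S2 costs 36; no covering selection beats 24.

24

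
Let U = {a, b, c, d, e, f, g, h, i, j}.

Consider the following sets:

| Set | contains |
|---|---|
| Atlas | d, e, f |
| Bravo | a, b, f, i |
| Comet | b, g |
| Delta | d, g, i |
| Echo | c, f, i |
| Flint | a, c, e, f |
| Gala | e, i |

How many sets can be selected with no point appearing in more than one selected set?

2

Atlas, Comet are pairwise disjoint (Atlas={d,e,f}; Comet={b,g}).
Every remaining set overlaps one of these, and no 3 of the listed sets are pairwise disjoint, so 2 is the maximum.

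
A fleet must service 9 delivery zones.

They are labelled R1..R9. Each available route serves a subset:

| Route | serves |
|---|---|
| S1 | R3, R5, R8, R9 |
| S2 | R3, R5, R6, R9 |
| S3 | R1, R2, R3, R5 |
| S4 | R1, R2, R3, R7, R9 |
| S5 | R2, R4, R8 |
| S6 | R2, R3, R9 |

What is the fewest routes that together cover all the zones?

Take {S2, S4, S5}. Their union is {R1, R2, R3, R4, R5, R6, R7, R8, R9}, which is all 9 zones.
Only S5 contains R4, so S5 is forced; the remaining 6 zones need at least 2 more routes (each remaining route adds at most 4) — so at least 3 routes are needed, and 3 is optimal.

3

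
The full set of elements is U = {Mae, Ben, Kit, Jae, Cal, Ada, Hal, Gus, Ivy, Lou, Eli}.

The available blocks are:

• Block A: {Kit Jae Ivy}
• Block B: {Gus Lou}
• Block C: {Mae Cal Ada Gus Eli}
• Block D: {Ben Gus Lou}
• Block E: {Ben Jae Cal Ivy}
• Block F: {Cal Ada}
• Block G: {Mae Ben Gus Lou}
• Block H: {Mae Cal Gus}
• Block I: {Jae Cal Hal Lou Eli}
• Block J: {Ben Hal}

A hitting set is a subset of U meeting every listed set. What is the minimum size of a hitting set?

The 4 elements {Kit, Cal, Hal, Lou} hit every block.
The blocks A, B, F, J are pairwise disjoint, so any hitting set needs a separate element for each — at least 4. Hence 4 is optimal.

4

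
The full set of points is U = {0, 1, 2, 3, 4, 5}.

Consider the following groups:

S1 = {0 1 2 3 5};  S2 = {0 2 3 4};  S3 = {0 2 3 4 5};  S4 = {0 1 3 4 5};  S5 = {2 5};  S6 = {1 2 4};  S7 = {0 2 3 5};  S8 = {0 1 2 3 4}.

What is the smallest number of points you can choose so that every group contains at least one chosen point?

2

H = {1, 2} meets every group (each contains at least one member of H), and |H| = 2.
No single point lies in every group, so at least 2 are needed and 2 is optimal.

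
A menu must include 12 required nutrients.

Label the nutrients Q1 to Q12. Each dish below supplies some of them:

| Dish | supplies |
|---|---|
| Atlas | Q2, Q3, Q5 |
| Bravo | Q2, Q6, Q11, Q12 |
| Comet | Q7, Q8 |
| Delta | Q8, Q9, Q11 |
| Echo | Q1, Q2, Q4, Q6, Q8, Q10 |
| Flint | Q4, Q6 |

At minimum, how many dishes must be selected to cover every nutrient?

5

Atlas and Bravo and Comet and Delta and Echo together: Atlas ∪ Bravo ∪ Comet ∪ Delta ∪ Echo = {Q1, Q2, Q3, Q4, Q5, Q6, Q7, Q8, Q9, Q10, Q11, Q12} — every nutrient is covered.
No 4 of the 6 dishes cover everything (all 15 combinations miss at least one nutrient), so 5 is optimal.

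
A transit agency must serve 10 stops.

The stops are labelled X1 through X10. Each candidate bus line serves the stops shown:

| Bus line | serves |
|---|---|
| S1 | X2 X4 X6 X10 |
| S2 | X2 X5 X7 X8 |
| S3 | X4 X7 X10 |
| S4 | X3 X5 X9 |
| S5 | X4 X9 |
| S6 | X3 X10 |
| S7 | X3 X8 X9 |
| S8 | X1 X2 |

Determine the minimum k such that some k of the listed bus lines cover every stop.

4

Take {S1, S2, S4, S8}. Their union is {X1, X2, X3, X4, X5, X6, X7, X8, X9, X10}, which is all 10 stops.
Only S8 contains X1, so S8 is forced; the remaining 8 stops need at least 3 more bus lines (each remaining bus line adds at most 3) — so at least 4 bus lines are needed, and 4 is optimal.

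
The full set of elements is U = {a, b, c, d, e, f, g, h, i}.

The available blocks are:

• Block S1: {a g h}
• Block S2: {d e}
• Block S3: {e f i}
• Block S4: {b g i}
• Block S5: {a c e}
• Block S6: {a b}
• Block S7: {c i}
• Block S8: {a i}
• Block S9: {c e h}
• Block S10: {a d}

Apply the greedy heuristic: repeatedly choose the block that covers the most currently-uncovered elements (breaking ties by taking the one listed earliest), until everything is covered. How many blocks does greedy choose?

Greedy: pick S1 (covers 3 new) → pick S3 (covers 3 new) → pick S2 (covers 1 new) → pick S4 (covers 1 new) → pick S5 (covers 1 new). Total picks: 5.
(The true minimum cover uses only 4 blocks, so greedy is not optimal here.)

5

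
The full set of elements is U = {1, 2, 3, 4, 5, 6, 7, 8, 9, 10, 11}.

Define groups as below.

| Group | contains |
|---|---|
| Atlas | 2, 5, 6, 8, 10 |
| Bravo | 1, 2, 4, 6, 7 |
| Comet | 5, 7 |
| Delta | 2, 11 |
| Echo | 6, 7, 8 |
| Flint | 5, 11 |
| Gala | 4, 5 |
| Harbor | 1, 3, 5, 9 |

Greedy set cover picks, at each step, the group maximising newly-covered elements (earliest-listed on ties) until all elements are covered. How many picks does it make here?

4

Greedy: pick Atlas (covers 5 new) → pick Bravo (covers 3 new) → pick Harbor (covers 2 new) → pick Delta (covers 1 new). Total picks: 4.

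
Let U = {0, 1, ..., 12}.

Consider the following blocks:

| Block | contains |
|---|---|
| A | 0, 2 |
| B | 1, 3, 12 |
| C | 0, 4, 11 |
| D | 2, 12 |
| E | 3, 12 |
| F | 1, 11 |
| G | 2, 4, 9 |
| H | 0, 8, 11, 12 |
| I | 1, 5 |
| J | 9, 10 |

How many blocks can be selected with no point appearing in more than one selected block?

A, E, I, J are pairwise disjoint (A={0,2}; E={3,12}; I={1,5}; J={9,10}).
Every remaining block overlaps one of these, and no 5 of the listed blocks are pairwise disjoint, so 4 is the maximum.

4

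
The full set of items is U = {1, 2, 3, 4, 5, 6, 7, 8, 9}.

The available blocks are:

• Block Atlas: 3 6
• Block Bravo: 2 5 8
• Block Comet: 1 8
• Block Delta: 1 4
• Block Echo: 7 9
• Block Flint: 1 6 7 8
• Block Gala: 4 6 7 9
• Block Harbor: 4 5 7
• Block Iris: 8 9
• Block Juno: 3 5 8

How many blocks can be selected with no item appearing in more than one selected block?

4

Atlas, Bravo, Delta, Echo are pairwise disjoint (Atlas={3,6}; Bravo={2,5,8}; Delta={1,4}; Echo={7,9}).
Every remaining block overlaps one of these, and no 5 of the listed blocks are pairwise disjoint, so 4 is the maximum.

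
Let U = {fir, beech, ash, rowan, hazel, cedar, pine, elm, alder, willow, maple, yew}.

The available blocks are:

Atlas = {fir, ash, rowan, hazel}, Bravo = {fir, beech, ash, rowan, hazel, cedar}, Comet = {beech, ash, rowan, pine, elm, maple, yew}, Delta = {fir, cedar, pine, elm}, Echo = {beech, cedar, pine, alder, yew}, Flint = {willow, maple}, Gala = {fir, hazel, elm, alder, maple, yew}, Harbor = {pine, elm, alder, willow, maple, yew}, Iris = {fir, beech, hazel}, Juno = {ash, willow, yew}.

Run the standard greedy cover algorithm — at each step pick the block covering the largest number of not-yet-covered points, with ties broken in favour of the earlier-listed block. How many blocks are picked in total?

3

Greedy: pick Comet (covers 7 new) → pick Bravo (covers 3 new) → pick Harbor (covers 2 new). Total picks: 3.
(The true minimum cover uses only 2 blocks, so greedy is not optimal here.)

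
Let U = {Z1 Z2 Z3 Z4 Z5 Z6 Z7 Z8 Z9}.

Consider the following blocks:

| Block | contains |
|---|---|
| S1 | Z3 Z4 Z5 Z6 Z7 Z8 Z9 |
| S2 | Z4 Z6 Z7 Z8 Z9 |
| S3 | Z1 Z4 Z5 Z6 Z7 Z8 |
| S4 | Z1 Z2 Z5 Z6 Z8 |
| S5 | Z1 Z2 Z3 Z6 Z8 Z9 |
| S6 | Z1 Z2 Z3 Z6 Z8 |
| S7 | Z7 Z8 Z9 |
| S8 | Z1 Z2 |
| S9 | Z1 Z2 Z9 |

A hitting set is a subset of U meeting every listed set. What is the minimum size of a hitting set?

2

The 2 items {Z2, Z7} hit every block.
The blocks S2, S8 are pairwise disjoint, so any hitting set needs a separate item for each — at least 2. Hence 2 is optimal.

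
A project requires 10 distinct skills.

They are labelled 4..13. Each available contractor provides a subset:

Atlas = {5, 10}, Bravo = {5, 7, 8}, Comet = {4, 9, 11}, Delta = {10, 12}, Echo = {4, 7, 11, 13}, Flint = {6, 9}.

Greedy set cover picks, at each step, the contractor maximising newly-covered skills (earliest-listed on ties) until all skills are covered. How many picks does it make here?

5

Greedy: pick Echo (covers 4 new) → pick Atlas (covers 2 new) → pick Flint (covers 2 new) → pick Bravo (covers 1 new) → pick Delta (covers 1 new). Total picks: 5.
(The true minimum cover uses only 4 contractors, so greedy is not optimal here.)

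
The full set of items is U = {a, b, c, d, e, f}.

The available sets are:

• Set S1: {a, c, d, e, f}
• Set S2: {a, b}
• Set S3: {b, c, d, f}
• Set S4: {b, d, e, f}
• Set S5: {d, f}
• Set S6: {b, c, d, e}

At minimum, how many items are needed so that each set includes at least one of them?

H = {b, d} meets every set (each contains at least one member of H), and |H| = 2.
The sets S2, S5 are pairwise disjoint, so any hitting set needs a separate item for each — at least 2. Hence 2 is optimal.

2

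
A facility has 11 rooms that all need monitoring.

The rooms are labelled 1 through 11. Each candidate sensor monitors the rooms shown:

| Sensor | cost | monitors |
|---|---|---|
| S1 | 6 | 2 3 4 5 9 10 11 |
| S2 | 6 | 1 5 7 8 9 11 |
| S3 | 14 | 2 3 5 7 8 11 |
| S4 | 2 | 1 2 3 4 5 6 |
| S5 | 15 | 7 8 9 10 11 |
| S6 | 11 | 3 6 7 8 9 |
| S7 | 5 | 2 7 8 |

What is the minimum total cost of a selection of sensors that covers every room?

13

S1, S4, S7 together cover every room (S1 ∪ S4 ∪ S7 = {1, 2, 3, 4, 5, 6, 7, 8, 9, 10, 11}); total cost 6 + 2 + 5 = 13.
The greedy pick S4, S2, S1 costs 14; no covering selection beats 13.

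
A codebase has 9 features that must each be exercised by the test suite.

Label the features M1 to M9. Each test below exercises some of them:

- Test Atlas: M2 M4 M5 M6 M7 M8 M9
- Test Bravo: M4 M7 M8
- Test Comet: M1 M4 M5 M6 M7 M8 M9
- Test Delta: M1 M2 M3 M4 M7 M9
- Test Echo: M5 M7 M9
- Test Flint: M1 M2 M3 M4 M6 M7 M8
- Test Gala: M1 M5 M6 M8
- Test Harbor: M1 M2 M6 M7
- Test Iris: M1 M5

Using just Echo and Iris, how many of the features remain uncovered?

Union of Echo, Iris = {M1, M5, M7, M9}.
Not covered: M2, M3, M4, M6, M8 — 5 features.

5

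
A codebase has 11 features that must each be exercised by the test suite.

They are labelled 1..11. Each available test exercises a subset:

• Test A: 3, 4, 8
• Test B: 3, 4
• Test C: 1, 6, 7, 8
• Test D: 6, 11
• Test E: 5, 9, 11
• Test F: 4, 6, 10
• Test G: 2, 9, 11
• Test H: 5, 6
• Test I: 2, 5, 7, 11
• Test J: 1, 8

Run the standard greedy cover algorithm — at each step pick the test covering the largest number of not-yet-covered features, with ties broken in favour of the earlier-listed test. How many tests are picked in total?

Greedy: pick C (covers 4 new) → pick E (covers 3 new) → pick A (covers 2 new) → pick F (covers 1 new) → pick G (covers 1 new). Total picks: 5.

5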